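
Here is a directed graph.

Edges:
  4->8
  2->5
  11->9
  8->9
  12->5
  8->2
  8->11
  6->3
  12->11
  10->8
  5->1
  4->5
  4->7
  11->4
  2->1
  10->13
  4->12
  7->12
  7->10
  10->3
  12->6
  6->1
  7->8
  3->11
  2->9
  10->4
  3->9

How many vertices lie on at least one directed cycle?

8

A vertex is on a directed cycle iff it belongs to a strongly connected component of size ≥ 2 (or has a self-loop).
The vertices on cycles are {3, 4, 6, 7, 8, 10, 11, 12} — 8 in total.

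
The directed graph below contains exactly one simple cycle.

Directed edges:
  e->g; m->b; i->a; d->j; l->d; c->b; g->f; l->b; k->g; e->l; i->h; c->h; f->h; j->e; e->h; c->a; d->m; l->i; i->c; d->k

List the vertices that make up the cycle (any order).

d, e, j, l

DFS with gray/black marking from l:
l gray
  d gray
    m gray
      b gray
      b black
    m black
    j gray
      e gray
        h gray
        h black
        e→l: l is gray → back edge
Back edge closes the cycle l → d → j → e → l; its vertices are {d, e, j, l}.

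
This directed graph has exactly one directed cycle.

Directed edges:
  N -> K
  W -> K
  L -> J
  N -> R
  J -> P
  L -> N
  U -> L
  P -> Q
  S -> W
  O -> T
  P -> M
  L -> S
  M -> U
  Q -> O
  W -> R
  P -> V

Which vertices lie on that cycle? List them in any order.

J, L, M, P, U

DFS with gray/black marking from U:
U gray
  L gray
    J gray
      P gray
        M gray
          M→U: U is gray → back edge
Back edge closes the cycle U → L → J → P → M → U; its vertices are {J, L, M, P, U}.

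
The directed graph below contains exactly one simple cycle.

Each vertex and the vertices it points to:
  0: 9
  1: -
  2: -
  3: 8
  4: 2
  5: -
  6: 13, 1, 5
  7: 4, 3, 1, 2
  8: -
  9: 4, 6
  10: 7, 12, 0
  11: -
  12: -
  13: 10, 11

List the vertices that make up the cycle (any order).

DFS with gray/black marking from 13:
13 gray
  10 gray
    7 gray
      4 gray
        2 gray
        2 black
      4 black
      3 gray
        8 gray
        8 black
      3 black
      1 gray
      1 black
      7→2: 2 black — skip
    7 black
    12 gray
    12 black
    0 gray
      9 gray
        9→4: 4 black — skip
        6 gray
          6→13: 13 is gray → back edge
Back edge closes the cycle 13 → 10 → 0 → 9 → 6 → 13; its vertices are {0, 6, 9, 10, 13}.

0, 6, 9, 10, 13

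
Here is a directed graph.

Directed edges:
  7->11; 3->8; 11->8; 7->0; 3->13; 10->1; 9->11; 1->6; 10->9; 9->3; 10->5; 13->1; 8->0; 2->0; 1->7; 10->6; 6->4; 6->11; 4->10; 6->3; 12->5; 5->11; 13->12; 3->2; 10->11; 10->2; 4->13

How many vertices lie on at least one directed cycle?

A vertex is on a directed cycle iff it belongs to a strongly connected component of size ≥ 2 (or has a self-loop).
The vertices on cycles are {1, 3, 4, 6, 9, 10, 13} — 7 in total.

7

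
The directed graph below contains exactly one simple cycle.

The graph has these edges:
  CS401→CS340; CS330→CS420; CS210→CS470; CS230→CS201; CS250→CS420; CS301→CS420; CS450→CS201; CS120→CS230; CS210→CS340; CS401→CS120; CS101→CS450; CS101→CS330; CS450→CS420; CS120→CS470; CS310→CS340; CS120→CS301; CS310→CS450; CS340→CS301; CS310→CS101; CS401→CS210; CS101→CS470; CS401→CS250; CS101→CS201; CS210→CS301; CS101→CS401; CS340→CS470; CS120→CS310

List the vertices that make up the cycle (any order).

CS101, CS120, CS310, CS401

DFS with gray/black marking from CS310:
CS310 gray
  CS450 gray
    CS420 gray
    CS420 black
    CS201 gray
    CS201 black
  CS450 black
  CS340 gray
    CS301 gray
      CS301→CS420: CS420 black — skip
    CS301 black
    CS470 gray
    CS470 black
  CS340 black
  CS101 gray
    CS101→CS450: CS450 black — skip
    CS101→CS470: CS470 black — skip
    CS330 gray
      CS330→CS420: CS420 black — skip
    CS330 black
    CS101→CS201: CS201 black — skip
    CS401 gray
      CS250 gray
        CS250→CS420: CS420 black — skip
      CS250 black
      CS210 gray
        CS210→CS301: CS301 black — skip
        CS210→CS470: CS470 black — skip
        CS210→CS340: CS340 black — skip
      CS210 black
      CS120 gray
        CS120→CS470: CS470 black — skip
        CS120→CS301: CS301 black — skip
        CS120→CS310: CS310 is gray → back edge
Back edge closes the cycle CS310 → CS101 → CS401 → CS120 → CS310; its vertices are {CS101, CS120, CS310, CS401}.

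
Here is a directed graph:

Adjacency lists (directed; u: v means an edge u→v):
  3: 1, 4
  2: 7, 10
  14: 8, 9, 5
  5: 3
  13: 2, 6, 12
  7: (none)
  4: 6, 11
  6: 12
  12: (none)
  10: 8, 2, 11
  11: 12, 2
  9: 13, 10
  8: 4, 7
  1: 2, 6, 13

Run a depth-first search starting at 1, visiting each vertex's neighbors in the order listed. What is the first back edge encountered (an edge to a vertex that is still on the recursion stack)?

11->2

DFS from 1 (visiting each vertex's neighbors in the order listed); mark gray on enter, black on exit:
1 gray
  2 gray
    7 gray
    7 black
    10 gray
      8 gray
        4 gray
          6 gray
            12 gray
            12 black
          6 black
          11 gray
            11→12: 12 black — skip
            11→2: 2 is gray → back edge
First back edge: 11 → 2.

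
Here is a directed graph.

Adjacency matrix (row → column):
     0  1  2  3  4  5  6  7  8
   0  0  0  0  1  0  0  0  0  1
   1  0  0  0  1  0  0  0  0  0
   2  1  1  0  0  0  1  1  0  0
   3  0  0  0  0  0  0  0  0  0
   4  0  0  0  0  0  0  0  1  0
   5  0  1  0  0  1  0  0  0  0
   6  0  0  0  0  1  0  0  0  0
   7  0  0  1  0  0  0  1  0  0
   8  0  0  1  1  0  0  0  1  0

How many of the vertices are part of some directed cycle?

A vertex is on a directed cycle iff it belongs to a strongly connected component of size ≥ 2 (or has a self-loop).
The vertices on cycles are {0, 2, 4, 5, 6, 7, 8} — 7 in total.

7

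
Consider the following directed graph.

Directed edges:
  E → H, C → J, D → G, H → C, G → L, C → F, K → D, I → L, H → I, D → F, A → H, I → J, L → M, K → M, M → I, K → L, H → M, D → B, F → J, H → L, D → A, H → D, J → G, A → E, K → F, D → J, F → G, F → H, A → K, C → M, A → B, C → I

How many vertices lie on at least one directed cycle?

12

A vertex is on a directed cycle iff it belongs to a strongly connected component of size ≥ 2 (or has a self-loop).
The vertices on cycles are {A, C, D, E, F, G, H, I, J, K, L, M} — 12 in total.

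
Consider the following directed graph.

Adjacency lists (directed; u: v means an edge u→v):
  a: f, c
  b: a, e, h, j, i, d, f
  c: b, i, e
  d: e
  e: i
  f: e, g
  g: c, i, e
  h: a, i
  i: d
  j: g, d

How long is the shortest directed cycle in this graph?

3

For each vertex v, BFS finds the shortest path from v back to v.
The shortest such closed walk is b → a → c → b, length 3.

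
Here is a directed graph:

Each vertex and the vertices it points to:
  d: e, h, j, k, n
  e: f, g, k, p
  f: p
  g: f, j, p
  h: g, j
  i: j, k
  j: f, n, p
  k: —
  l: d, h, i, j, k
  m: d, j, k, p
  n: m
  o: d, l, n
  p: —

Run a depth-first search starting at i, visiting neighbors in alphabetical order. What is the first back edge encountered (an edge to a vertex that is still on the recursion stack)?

DFS from i (visiting neighbors in alphabetical order); mark gray on enter, black on exit:
i gray
  j gray
    f gray
      p gray
      p black
    f black
    n gray
      m gray
        d gray
          e gray
            e→f: f black — skip
            g gray
              g→f: f black — skip
              g→j: j is gray → back edge
First back edge: g → j.

g→j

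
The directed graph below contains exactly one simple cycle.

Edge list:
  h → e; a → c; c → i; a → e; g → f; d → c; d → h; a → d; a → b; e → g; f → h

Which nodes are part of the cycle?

e, f, g, h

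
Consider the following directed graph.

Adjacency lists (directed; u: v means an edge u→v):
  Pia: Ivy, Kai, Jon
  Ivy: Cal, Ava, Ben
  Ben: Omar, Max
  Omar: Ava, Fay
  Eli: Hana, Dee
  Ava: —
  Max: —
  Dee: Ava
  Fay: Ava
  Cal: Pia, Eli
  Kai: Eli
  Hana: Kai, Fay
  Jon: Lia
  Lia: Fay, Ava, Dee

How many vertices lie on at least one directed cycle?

6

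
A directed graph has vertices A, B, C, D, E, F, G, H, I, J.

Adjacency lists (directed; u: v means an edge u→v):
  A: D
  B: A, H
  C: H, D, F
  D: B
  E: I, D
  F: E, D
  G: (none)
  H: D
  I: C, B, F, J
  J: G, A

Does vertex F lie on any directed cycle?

Yes

F is on a cycle iff F can reach itself via ≥1 edge.
F → E → I → F — yes.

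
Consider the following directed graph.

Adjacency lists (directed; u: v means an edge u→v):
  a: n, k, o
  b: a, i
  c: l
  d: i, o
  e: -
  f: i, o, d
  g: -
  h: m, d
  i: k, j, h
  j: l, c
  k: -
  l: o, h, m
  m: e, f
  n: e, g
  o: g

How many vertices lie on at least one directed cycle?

A vertex is on a directed cycle iff it belongs to a strongly connected component of size ≥ 2 (or has a self-loop).
The vertices on cycles are {c, d, f, h, i, j, l, m} — 8 in total.

8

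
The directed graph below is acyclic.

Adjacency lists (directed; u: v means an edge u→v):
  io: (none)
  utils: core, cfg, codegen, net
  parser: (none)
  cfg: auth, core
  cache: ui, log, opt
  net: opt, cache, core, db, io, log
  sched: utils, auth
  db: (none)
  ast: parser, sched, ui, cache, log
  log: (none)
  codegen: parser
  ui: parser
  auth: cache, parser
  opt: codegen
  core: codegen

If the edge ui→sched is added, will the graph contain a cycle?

Yes

Adding ui→sched creates a cycle iff sched can already reach ui.
Path from sched: sched → auth → cache → ui.
So sched → … → ui → sched is a cycle.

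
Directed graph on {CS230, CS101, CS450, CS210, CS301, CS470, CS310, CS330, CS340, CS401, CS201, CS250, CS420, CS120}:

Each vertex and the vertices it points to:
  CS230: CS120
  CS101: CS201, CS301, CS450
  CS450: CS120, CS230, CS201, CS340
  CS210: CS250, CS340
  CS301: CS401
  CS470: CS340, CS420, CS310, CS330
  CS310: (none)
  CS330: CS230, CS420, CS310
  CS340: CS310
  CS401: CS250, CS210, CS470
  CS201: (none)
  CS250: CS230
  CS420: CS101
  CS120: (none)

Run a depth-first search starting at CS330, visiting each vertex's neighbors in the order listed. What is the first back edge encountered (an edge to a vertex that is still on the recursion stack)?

DFS from CS330 (visiting each vertex's neighbors in the order listed); mark gray on enter, black on exit:
CS330 gray
  CS230 gray
    CS120 gray
    CS120 black
  CS230 black
  CS420 gray
    CS101 gray
      CS201 gray
      CS201 black
      CS301 gray
        CS401 gray
          CS250 gray
            CS250→CS230: CS230 black — skip
          CS250 black
          CS210 gray
            CS210→CS250: CS250 black — skip
            CS340 gray
              CS310 gray
              CS310 black
            CS340 black
          CS210 black
          CS470 gray
            CS470→CS340: CS340 black — skip
            CS470→CS420: CS420 is gray → back edge
First back edge: CS470 → CS420.

CS470->CS420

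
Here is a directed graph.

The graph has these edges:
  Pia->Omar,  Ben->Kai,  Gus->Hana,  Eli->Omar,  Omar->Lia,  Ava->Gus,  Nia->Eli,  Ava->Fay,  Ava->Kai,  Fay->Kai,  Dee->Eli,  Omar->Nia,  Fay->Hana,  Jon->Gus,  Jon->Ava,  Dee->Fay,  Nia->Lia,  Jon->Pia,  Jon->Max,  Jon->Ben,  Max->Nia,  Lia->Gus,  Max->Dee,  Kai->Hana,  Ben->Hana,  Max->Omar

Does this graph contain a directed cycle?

Yes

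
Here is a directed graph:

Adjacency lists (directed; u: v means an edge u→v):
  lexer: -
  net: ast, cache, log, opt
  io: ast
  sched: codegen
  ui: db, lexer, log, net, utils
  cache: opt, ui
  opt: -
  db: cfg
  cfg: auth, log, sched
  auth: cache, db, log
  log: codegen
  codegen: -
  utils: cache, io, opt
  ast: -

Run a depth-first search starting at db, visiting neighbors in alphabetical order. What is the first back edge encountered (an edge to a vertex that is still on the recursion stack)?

DFS from db (visiting neighbors in alphabetical order); mark gray on enter, black on exit:
db gray
  cfg gray
    auth gray
      cache gray
        opt gray
        opt black
        ui gray
          ui→db: db is gray → back edge
First back edge: ui → db.

ui->db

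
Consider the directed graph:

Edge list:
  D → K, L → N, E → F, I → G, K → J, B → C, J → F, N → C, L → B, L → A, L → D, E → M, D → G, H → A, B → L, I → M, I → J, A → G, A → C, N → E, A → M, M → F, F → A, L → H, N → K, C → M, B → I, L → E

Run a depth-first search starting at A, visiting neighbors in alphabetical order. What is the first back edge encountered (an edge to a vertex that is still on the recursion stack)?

F->A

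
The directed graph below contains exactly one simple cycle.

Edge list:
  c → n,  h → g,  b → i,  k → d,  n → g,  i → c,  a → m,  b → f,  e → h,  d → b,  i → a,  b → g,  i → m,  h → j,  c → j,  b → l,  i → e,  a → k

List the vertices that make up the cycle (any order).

a, b, d, i, k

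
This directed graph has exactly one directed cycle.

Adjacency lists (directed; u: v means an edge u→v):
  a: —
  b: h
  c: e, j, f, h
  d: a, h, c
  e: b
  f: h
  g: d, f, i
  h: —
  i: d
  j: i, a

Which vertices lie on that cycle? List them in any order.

c, d, i, j

DFS with gray/black marking from d:
d gray
  a gray
  a black
  h gray
  h black
  c gray
    e gray
      b gray
        b→h: h black — skip
      b black
    e black
    j gray
      i gray
        i→d: d is gray → back edge
Back edge closes the cycle d → c → j → i → d; its vertices are {c, d, i, j}.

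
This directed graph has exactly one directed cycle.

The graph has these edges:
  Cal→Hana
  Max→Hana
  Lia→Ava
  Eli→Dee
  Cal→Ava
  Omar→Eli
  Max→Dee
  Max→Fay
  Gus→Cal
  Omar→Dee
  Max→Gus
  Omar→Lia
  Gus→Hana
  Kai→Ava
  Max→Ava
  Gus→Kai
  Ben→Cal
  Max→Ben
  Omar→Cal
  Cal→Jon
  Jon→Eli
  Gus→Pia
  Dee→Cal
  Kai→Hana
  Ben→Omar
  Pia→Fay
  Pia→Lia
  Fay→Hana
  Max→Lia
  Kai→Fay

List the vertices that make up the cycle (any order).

Cal, Dee, Eli, Jon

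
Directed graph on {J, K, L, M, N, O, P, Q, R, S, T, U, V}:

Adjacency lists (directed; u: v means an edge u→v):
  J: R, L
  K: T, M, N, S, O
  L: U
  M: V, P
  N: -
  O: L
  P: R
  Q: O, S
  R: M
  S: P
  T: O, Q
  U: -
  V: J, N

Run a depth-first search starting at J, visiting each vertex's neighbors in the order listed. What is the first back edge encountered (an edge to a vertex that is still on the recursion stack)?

V->J

DFS from J (visiting each vertex's neighbors in the order listed); mark gray on enter, black on exit:
J gray
  R gray
    M gray
      V gray
        V→J: J is gray → back edge
First back edge: V → J.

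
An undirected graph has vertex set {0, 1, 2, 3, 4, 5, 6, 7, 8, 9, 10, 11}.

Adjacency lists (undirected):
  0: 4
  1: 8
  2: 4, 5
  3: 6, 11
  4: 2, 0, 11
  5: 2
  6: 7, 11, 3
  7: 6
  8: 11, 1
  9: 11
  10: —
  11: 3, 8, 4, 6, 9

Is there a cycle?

DFS, tracking each vertex's parent; an edge to a visited non-parent vertex closes a cycle.
Start from 4:
visit 4 (parent –)
  visit 2 (parent 4)
    2–4: parent, skip
    visit 5 (parent 2)
      5–2: parent, skip
  visit 0 (parent 4)
    0–4: parent, skip
  visit 11 (parent 4)
    visit 3 (parent 11)
      visit 6 (parent 3)
        visit 7 (parent 6)
          7–6: parent, skip
        6–11: 11 visited and ≠ parent → cycle
Cycle: 11 – 3 – 6 – 11.

Yes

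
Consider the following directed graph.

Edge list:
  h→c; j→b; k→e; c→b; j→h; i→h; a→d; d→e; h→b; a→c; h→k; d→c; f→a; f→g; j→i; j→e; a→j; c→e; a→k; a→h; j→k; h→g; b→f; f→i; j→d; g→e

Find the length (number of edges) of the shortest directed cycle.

4

For each vertex v, BFS finds the shortest path from v back to v.
The shortest such closed walk is f → i → h → b → f, length 4.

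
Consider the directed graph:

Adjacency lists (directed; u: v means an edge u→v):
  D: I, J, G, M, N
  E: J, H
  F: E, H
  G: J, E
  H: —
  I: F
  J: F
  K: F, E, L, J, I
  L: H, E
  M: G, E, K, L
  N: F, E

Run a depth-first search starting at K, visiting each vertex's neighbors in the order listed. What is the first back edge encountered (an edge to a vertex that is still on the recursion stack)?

DFS from K (visiting each vertex's neighbors in the order listed); mark gray on enter, black on exit:
K gray
  F gray
    E gray
      J gray
        J→F: F is gray → back edge
First back edge: J → F.

J->F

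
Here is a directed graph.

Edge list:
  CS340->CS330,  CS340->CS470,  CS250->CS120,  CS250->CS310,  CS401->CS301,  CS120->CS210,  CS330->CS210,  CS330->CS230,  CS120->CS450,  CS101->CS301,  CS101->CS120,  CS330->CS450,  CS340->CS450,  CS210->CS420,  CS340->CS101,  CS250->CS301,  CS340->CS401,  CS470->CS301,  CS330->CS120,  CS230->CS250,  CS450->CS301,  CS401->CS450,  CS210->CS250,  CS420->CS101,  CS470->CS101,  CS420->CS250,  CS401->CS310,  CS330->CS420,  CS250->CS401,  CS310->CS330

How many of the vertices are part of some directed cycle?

9

A vertex is on a directed cycle iff it belongs to a strongly connected component of size ≥ 2 (or has a self-loop).
The vertices on cycles are {CS101, CS120, CS210, CS230, CS250, CS310, CS330, CS401, CS420} — 9 in total.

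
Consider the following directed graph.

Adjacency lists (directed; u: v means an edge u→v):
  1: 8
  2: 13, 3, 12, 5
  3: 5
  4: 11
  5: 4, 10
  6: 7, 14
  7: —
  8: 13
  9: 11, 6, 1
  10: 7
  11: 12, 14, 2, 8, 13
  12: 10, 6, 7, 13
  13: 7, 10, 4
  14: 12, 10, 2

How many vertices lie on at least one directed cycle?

10

A vertex is on a directed cycle iff it belongs to a strongly connected component of size ≥ 2 (or has a self-loop).
The vertices on cycles are {2, 3, 4, 5, 6, 8, 11, 12, 13, 14} — 10 in total.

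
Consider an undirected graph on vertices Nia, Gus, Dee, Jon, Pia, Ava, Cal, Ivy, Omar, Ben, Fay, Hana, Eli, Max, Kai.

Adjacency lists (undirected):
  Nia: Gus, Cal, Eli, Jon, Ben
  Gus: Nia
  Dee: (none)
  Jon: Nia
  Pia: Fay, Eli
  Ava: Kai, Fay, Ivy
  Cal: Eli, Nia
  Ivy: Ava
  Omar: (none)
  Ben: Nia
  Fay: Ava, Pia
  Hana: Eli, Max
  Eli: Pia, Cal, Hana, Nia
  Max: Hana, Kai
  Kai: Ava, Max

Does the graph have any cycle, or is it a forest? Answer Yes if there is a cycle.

Yes

DFS, tracking each vertex's parent; an edge to a visited non-parent vertex closes a cycle.
Start from Omar:
visit Omar (parent –)
visit Nia (parent –)
  visit Gus (parent Nia)
    Gus–Nia: parent, skip
  visit Cal (parent Nia)
    visit Eli (parent Cal)
      visit Pia (parent Eli)
        visit Fay (parent Pia)
          visit Ava (parent Fay)
            visit Kai (parent Ava)
              Kai–Ava: parent, skip
              visit Max (parent Kai)
                visit Hana (parent Max)
                  Hana–Eli: Eli visited and ≠ parent → cycle
Cycle: Eli – Pia – Fay – Ava – Kai – Max – Hana – Eli.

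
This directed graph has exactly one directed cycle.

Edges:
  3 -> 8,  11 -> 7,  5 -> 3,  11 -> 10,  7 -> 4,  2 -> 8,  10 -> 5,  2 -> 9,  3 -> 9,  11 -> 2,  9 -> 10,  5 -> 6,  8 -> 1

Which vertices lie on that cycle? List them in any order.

DFS with gray/black marking from 10:
10 gray
  5 gray
    3 gray
      9 gray
        9→10: 10 is gray → back edge
Back edge closes the cycle 10 → 5 → 3 → 9 → 10; its vertices are {3, 5, 9, 10}.

3, 5, 9, 10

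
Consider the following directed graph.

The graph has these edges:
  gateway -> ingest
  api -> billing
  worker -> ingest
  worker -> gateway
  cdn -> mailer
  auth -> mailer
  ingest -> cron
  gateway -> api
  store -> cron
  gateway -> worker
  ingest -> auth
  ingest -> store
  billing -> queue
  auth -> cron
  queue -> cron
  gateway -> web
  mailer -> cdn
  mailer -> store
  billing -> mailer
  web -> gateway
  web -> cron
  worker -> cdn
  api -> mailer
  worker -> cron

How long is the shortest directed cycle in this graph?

2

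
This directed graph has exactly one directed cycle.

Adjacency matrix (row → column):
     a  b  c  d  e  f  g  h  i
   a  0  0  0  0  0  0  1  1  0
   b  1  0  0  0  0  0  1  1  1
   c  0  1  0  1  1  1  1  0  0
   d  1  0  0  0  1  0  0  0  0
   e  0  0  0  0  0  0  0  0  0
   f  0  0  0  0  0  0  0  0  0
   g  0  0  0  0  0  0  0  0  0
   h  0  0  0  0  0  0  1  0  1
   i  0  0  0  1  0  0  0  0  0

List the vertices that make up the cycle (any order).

a, d, h, i

DFS with gray/black marking from d:
d gray
  a gray
    g gray
    g black
    h gray
      h→g: g black — skip
      i gray
        i→d: d is gray → back edge
Back edge closes the cycle d → a → h → i → d; its vertices are {a, d, h, i}.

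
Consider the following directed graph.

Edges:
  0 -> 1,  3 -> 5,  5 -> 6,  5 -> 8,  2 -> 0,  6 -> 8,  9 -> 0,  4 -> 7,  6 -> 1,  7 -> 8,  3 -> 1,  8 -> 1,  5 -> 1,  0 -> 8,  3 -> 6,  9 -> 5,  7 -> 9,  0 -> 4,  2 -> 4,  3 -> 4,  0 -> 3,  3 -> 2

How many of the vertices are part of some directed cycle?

A vertex is on a directed cycle iff it belongs to a strongly connected component of size ≥ 2 (or has a self-loop).
The vertices on cycles are {0, 2, 3, 4, 7, 9} — 6 in total.

6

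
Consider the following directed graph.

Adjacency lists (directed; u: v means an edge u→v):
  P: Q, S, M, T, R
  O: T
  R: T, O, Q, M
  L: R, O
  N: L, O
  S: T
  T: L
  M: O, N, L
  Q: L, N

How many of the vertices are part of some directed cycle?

7

A vertex is on a directed cycle iff it belongs to a strongly connected component of size ≥ 2 (or has a self-loop).
The vertices on cycles are {L, M, N, O, Q, R, T} — 7 in total.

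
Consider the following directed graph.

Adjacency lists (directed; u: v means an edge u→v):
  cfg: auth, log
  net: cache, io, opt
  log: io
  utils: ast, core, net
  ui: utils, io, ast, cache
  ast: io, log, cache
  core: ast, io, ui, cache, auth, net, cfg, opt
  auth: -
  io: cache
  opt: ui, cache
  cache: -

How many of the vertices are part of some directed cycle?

5

A vertex is on a directed cycle iff it belongs to a strongly connected component of size ≥ 2 (or has a self-loop).
The vertices on cycles are {ui, net, opt, core, utils} — 5 in total.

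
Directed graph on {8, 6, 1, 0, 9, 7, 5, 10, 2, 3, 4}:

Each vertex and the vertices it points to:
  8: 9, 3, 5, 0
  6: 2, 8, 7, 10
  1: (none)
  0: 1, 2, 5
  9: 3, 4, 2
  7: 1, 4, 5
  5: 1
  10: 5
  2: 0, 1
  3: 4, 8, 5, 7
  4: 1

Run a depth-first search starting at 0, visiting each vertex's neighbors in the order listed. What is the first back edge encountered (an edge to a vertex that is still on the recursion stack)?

2->0

DFS from 0 (visiting each vertex's neighbors in the order listed); mark gray on enter, black on exit:
0 gray
  1 gray
  1 black
  2 gray
    2→0: 0 is gray → back edge
First back edge: 2 → 0.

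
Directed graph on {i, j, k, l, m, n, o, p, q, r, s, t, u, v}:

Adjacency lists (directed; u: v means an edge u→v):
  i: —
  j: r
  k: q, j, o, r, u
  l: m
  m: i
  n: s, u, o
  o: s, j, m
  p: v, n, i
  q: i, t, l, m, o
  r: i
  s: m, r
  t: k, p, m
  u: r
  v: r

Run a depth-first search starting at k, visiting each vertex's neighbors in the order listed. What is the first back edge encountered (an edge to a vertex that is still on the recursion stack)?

DFS from k (visiting each vertex's neighbors in the order listed); mark gray on enter, black on exit:
k gray
  q gray
    i gray
    i black
    t gray
      t→k: k is gray → back edge
First back edge: t → k.

t->k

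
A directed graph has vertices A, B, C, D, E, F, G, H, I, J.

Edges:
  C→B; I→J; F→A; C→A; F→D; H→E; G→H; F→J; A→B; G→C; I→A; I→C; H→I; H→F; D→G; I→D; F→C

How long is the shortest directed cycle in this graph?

4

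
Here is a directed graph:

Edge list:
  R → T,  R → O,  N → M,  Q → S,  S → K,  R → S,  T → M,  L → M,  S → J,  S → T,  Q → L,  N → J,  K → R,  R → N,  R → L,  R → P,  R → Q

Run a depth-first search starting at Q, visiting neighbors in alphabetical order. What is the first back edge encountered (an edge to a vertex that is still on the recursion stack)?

R→Q

DFS from Q (visiting neighbors in alphabetical order); mark gray on enter, black on exit:
Q gray
  L gray
    M gray
    M black
  L black
  S gray
    J gray
    J black
    K gray
      R gray
        R→L: L black — skip
        N gray
          N→J: J black — skip
          N→M: M black — skip
        N black
        O gray
        O black
        P gray
        P black
        R→Q: Q is gray → back edge
First back edge: R → Q.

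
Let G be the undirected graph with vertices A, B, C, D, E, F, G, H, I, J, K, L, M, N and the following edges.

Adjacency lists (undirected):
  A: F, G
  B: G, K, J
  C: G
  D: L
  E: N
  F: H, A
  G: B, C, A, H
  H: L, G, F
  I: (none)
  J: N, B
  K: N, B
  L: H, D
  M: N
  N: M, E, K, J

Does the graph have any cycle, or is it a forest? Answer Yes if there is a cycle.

DFS, tracking each vertex's parent; an edge to a visited non-parent vertex closes a cycle.
Start from A:
visit A (parent –)
  visit F (parent A)
    visit H (parent F)
      visit L (parent H)
        L–H: parent, skip
        visit D (parent L)
          D–L: parent, skip
      visit G (parent H)
        visit B (parent G)
          B–G: parent, skip
          visit K (parent B)
            visit N (parent K)
              visit M (parent N)
                M–N: parent, skip
              visit E (parent N)
                E–N: parent, skip
              N–K: parent, skip
              visit J (parent N)
                J–N: parent, skip
                J–B: B visited and ≠ parent → cycle
Cycle: B – K – N – J – B.

Yes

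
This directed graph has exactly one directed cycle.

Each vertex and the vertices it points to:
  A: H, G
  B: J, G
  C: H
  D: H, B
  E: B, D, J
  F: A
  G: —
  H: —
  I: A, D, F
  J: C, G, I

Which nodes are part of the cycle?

B, D, I, J

DFS with gray/black marking from J:
J gray
  C gray
    H gray
    H black
  C black
  G gray
  G black
  I gray
    A gray
      A→H: H black — skip
      A→G: G black — skip
    A black
    D gray
      D→H: H black — skip
      B gray
        B→J: J is gray → back edge
Back edge closes the cycle J → I → D → B → J; its vertices are {B, D, I, J}.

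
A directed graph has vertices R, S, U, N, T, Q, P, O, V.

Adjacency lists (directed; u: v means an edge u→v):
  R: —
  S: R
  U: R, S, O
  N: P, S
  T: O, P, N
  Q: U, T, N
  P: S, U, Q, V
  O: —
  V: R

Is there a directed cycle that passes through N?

N is on a cycle iff N can reach itself via ≥1 edge.
N → P → Q → N — yes.

Yes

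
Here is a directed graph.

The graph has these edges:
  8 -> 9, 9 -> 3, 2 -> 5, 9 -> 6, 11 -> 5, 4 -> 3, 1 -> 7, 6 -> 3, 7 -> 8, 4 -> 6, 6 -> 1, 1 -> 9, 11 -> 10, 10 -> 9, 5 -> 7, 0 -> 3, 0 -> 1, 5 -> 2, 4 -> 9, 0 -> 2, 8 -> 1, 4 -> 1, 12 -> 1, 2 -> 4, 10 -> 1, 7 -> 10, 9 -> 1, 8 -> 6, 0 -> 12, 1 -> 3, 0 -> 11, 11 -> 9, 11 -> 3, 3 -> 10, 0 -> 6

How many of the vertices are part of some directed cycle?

9

A vertex is on a directed cycle iff it belongs to a strongly connected component of size ≥ 2 (or has a self-loop).
The vertices on cycles are {1, 2, 3, 5, 6, 7, 8, 9, 10} — 9 in total.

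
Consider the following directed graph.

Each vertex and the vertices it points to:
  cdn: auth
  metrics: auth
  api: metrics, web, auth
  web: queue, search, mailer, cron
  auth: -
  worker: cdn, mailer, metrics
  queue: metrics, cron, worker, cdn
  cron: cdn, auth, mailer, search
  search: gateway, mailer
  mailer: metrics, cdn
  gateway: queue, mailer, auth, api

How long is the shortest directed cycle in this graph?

4

For each vertex v, BFS finds the shortest path from v back to v.
The shortest such closed walk is web → search → gateway → api → web, length 4.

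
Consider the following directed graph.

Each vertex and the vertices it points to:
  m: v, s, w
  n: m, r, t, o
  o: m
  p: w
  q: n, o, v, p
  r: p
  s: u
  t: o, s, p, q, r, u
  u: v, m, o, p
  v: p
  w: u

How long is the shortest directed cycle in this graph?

For each vertex v, BFS finds the shortest path from v back to v.
The shortest such closed walk is t → q → n → t, length 3.

3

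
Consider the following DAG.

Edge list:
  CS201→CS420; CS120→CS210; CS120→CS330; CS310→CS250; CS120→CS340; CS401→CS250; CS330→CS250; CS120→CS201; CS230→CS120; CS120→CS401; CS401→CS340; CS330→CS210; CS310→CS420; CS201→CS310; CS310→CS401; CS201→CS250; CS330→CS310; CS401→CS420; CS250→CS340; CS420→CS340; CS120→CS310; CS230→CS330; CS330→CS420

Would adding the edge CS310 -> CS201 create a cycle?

Yes

Adding CS310→CS201 creates a cycle iff CS201 can already reach CS310.
Path from CS201: CS201 → CS310.
So CS201 → … → CS310 → CS201 is a cycle.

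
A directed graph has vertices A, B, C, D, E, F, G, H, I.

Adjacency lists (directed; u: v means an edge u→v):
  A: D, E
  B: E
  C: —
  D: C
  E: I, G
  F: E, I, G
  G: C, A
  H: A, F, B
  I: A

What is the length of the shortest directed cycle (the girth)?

For each vertex v, BFS finds the shortest path from v back to v.
The shortest such closed walk is A → E → I → A, length 3.

3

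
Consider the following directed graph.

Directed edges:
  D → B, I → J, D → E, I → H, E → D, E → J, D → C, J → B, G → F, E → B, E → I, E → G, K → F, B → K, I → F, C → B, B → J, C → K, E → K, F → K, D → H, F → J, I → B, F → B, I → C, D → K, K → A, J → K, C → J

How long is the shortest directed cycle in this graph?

For each vertex v, BFS finds the shortest path from v back to v.
The shortest such closed walk is E → D → E, length 2.

2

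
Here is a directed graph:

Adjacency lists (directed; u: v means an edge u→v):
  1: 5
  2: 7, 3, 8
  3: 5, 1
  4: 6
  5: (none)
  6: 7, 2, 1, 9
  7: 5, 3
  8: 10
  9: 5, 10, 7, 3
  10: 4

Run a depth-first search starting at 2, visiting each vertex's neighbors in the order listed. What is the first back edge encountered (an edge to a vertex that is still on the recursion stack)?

6→2

DFS from 2 (visiting each vertex's neighbors in the order listed); mark gray on enter, black on exit:
2 gray
  7 gray
    5 gray
    5 black
    3 gray
      3→5: 5 black — skip
      1 gray
        1→5: 5 black — skip
      1 black
    3 black
  7 black
  2→3: 3 black — skip
  8 gray
    10 gray
      4 gray
        6 gray
          6→7: 7 black — skip
          6→2: 2 is gray → back edge
First back edge: 6 → 2.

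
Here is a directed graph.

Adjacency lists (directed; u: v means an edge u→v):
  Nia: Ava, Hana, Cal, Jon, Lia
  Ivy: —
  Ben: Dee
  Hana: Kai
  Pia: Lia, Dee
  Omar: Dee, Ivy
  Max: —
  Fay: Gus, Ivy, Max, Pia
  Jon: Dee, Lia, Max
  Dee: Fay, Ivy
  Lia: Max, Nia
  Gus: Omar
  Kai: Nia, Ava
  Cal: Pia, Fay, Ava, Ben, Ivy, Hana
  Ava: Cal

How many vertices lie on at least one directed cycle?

13

A vertex is on a directed cycle iff it belongs to a strongly connected component of size ≥ 2 (or has a self-loop).
The vertices on cycles are {Ava, Ben, Cal, Dee, Fay, Gus, Jon, Kai, Lia, Nia, Pia, Hana, Omar} — 13 in total.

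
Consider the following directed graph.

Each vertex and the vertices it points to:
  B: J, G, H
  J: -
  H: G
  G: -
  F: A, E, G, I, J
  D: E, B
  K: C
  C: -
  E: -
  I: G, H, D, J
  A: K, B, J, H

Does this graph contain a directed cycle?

No

DFS with white/gray/black marking, starting from D:
D gray
  E gray
  E black
  B gray
    J gray
    J black
    G gray
    G black
    H gray
      H→G: G black — skip
    H black
  B black
D black
F gray
  A gray
    K gray
      C gray
      C black
    K black
    A→B: B black — skip
    A→J: J black — skip
    A→H: H black — skip
  A black
  F→E: E black — skip
  F→G: G black — skip
  I gray
    I→G: G black — skip
    I→H: H black — skip
    I→D: D black — skip
    I→J: J black — skip
  I black
  F→J: J black — skip
F black
Every edge goes to a white or black vertex — no back edge, so the graph is acyclic.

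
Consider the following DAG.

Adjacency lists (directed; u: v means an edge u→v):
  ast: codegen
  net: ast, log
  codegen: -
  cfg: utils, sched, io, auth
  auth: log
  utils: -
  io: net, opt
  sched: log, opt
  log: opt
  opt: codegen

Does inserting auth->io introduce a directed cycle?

Adding auth→io creates a cycle iff io can already reach auth.
Explore from io: no path reaches auth. The graph stays acyclic.

No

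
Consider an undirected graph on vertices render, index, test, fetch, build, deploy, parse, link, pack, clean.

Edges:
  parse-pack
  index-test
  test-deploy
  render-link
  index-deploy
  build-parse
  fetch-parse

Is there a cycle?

DFS, tracking each vertex's parent; an edge to a visited non-parent vertex closes a cycle.
Start from parse:
visit parse (parent –)
  visit build (parent parse)
    build–parse: parent, skip
  visit fetch (parent parse)
    fetch–parse: parent, skip
  visit pack (parent parse)
    pack–parse: parent, skip
visit render (parent –)
  visit link (parent render)
    link–render: parent, skip
visit index (parent –)
  visit deploy (parent index)
    visit test (parent deploy)
      test–deploy: parent, skip
      test–index: index visited and ≠ parent → cycle
Cycle: index – deploy – test – index.

Yes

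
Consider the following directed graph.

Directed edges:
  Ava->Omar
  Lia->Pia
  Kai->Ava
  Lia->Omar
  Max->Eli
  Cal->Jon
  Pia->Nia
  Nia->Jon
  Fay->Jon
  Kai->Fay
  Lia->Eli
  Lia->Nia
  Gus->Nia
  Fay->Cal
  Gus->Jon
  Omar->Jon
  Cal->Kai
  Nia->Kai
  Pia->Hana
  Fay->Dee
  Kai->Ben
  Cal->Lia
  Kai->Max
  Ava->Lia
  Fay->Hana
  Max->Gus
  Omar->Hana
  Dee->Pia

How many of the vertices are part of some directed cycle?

10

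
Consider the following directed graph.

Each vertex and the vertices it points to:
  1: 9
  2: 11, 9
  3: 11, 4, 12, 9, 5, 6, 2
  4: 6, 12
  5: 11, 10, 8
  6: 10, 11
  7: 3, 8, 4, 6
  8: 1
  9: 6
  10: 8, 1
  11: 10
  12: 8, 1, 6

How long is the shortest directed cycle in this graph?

4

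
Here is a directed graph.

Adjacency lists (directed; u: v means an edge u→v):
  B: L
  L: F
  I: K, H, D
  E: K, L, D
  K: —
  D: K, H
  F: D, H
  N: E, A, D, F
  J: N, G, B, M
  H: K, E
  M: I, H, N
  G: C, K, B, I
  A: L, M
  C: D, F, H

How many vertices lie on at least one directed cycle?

A vertex is on a directed cycle iff it belongs to a strongly connected component of size ≥ 2 (or has a self-loop).
The vertices on cycles are {A, D, E, F, H, L, M, N} — 8 in total.

8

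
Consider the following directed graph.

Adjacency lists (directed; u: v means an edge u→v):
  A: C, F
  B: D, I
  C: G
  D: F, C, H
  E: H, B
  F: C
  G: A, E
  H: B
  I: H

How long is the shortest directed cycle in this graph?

For each vertex v, BFS finds the shortest path from v back to v.
The shortest such closed walk is G → A → C → G, length 3.

3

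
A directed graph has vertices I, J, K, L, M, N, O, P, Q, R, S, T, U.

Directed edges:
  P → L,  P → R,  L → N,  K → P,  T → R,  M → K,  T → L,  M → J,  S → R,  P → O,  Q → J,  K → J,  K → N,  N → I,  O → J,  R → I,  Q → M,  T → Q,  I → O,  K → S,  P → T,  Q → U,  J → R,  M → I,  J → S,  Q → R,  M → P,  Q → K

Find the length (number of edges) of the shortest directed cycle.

4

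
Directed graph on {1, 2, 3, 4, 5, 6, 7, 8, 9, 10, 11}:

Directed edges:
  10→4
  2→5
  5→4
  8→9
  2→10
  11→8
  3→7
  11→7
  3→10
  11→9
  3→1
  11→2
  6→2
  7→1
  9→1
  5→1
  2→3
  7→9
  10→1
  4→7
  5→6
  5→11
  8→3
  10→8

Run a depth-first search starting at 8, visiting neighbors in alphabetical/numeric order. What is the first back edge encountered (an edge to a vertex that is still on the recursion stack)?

10->8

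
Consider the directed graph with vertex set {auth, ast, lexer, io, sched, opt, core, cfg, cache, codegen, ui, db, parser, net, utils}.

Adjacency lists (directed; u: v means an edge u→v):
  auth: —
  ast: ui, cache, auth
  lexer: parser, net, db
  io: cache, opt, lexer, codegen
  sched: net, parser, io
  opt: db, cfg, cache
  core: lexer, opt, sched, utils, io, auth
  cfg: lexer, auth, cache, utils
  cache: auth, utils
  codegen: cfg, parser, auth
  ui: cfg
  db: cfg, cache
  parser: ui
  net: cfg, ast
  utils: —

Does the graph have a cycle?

Yes

DFS with white/gray/black marking, starting from io:
io gray
  cache gray
    auth gray
    auth black
    utils gray
    utils black
  cache black
  opt gray
    db gray
      cfg gray
        lexer gray
          parser gray
            ui gray
              ui→cfg: cfg is gray → back edge
Back edge found, so a cycle exists: cfg → lexer → parser → ui → cfg.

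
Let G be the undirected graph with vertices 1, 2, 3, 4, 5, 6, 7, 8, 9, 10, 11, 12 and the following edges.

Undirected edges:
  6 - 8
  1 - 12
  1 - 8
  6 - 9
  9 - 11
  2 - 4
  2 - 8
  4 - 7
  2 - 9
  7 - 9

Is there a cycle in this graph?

DFS, tracking each vertex's parent; an edge to a visited non-parent vertex closes a cycle.
Start from 12:
visit 12 (parent –)
  visit 1 (parent 12)
    1–12: parent, skip
    visit 8 (parent 1)
      8–1: parent, skip
      visit 2 (parent 8)
        2–8: parent, skip
        visit 4 (parent 2)
          4–2: parent, skip
          visit 7 (parent 4)
            7–4: parent, skip
            visit 9 (parent 7)
              9–2: 2 visited and ≠ parent → cycle
Cycle: 2 – 4 – 7 – 9 – 2.

Yes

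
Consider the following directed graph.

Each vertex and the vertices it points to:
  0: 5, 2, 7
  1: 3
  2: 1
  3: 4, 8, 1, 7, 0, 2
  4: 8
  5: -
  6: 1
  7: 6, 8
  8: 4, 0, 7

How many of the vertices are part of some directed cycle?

8

A vertex is on a directed cycle iff it belongs to a strongly connected component of size ≥ 2 (or has a self-loop).
The vertices on cycles are {0, 1, 2, 3, 4, 6, 7, 8} — 8 in total.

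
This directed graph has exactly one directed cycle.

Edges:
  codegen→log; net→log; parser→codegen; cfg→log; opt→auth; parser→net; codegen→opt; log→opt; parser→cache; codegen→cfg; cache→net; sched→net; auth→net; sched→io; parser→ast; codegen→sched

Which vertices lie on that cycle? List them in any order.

log, net, opt, auth

DFS with gray/black marking from net:
net gray
  log gray
    opt gray
      auth gray
        auth→net: net is gray → back edge
Back edge closes the cycle net → log → opt → auth → net; its vertices are {log, net, opt, auth}.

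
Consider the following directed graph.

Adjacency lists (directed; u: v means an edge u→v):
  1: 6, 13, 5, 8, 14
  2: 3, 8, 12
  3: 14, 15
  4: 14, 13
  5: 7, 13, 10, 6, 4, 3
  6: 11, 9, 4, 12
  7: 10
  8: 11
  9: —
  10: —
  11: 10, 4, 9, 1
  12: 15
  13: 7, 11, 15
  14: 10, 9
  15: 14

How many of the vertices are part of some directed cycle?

7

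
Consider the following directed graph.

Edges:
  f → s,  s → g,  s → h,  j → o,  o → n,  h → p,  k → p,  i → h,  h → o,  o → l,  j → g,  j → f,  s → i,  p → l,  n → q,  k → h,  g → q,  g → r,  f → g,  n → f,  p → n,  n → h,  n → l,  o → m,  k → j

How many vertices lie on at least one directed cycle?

7

A vertex is on a directed cycle iff it belongs to a strongly connected component of size ≥ 2 (or has a self-loop).
The vertices on cycles are {f, h, i, n, o, p, s} — 7 in total.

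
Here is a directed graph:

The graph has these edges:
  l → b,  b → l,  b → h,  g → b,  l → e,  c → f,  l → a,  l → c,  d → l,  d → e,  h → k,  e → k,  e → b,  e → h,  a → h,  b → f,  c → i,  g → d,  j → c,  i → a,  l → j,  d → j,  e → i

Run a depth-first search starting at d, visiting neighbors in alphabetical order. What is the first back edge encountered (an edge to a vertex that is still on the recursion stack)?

DFS from d (visiting neighbors in alphabetical order); mark gray on enter, black on exit:
d gray
  e gray
    b gray
      f gray
      f black
      h gray
        k gray
        k black
      h black
      l gray
        a gray
          a→h: h black — skip
        a black
        l→b: b is gray → back edge
First back edge: l → b.

l→b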